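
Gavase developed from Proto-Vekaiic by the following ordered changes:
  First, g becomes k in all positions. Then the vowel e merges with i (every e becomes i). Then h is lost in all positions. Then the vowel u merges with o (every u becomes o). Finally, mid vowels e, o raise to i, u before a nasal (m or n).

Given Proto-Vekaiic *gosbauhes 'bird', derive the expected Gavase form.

kosbaois

Gavase: *gosbauhes
  gosbauhes → kosbauhes   [unconditioned shift]
  kosbauhes → kosbauhis   [vowel merger]
  kosbauhis → kosbauis   [h-loss]
  kosbauis → kosbaois   [vowel merger]
  kosbaois (rule 5 does not apply)
  giving Gavase kosbaois.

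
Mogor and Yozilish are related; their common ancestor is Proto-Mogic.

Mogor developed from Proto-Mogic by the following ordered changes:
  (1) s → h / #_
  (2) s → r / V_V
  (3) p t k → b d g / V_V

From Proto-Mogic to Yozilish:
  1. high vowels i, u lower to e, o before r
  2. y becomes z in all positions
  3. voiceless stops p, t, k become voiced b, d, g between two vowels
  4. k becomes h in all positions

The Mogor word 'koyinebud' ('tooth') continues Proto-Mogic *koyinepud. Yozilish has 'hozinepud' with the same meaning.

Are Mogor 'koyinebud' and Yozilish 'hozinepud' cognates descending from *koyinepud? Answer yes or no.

Derive the expected Yozilish reflex of *koyinepud:
Yozilish: *koyinepud > kozinepud > kozinebud > hozinebud  (by unconditioned shift, intervocalic voicing, unconditioned shift)
The regular Yozilish reflex would be 'hozinebud', but the attested form is 'hozinepud'. The correspondence is irregular, so they are not cognates (the Yozilish form has a different source).

no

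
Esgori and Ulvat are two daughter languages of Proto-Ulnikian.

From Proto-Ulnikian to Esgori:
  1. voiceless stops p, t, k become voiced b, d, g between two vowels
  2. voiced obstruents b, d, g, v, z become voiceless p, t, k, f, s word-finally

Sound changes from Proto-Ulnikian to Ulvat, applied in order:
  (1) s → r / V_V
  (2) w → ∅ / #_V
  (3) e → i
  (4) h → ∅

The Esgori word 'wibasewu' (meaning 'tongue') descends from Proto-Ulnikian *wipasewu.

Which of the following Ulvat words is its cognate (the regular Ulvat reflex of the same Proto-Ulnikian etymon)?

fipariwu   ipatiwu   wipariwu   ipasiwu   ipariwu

Ulvat: *wipasewu > wiparewu > iparewu > ipariwu  (by rhotacism, glide loss, vowel merger)

ipariwu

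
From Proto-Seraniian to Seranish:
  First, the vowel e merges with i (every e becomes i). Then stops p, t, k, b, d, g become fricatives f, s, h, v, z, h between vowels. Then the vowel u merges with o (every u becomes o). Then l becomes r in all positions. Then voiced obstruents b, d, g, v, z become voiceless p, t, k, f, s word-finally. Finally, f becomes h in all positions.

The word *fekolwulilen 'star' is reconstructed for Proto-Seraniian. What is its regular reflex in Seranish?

Seranish: start from *fekolwulilen.
  rule 1 (vowel merger): fekolwulilen → fikolwulilin
  rule 2 (intervocalic lenition): fikolwulilin → fiholwulilin
  rule 3 (vowel merger): fiholwulilin → fiholwolilin
  rule 4 (unconditioned shift): fiholwolilin → fihorworirin
  rule 5: no change — fihorworirin
  rule 6 (unconditioned shift): fihorworirin → hihorworirin
  ⇒ Seranish hihorworirin

hihorworirin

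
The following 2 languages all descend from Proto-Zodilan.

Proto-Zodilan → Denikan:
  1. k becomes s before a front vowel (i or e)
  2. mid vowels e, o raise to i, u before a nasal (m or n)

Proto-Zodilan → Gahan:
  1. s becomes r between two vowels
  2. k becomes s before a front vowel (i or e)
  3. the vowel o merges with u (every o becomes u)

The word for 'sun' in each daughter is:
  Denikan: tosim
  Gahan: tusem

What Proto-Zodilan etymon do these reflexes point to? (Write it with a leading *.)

Position 3: Denikan has s, Gahan has s. Taking the neighbouring segments as reconstructed: Denikan s could go back to *k or *s; Gahan s can only go back to *k — the one source consistent with every daughter is *k.
Position 2: Denikan has o, Gahan has u. Denikan preserves o here (none of its changes turn any other segment into o), so the proto-segment is *o.
Verify the candidate proto-form against each daughter:
Denikan: start from *tokem.
  rule 1 (palatalisation): tokem → tosem
  rule 2 (pre-nasal raising): tosem → tosim
  ⇒ Denikan tosim
Gahan: *tokem
  tokem (rule 1 does not apply)
  tokem → tosem   [palatalisation]
  tosem → tusem   [vowel merger]
  giving Gahan tusem.
Only *tokem yields all of Denikan tosim, Gahan tusem.

*tokem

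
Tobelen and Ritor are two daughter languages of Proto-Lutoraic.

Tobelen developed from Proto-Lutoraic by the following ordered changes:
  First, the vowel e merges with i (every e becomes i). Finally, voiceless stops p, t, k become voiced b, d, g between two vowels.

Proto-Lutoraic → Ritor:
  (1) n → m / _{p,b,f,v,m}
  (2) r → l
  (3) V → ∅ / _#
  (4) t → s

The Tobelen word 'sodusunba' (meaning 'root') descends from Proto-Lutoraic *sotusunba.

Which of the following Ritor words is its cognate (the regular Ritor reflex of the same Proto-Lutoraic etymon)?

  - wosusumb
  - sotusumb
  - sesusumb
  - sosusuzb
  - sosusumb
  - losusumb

sosusumb

Ritor: *sotusunba
  sotusunba → sotusumba   [nasal place assimilation]
  sotusumba (rule 2 does not apply)
  sotusumba → sotusumb   [apocope]
  sotusumb → sosusumb   [unconditioned shift]
  giving Ritor sosusumb.
Among the options, 'sosusumb' alone shows every Ritor change applied in order.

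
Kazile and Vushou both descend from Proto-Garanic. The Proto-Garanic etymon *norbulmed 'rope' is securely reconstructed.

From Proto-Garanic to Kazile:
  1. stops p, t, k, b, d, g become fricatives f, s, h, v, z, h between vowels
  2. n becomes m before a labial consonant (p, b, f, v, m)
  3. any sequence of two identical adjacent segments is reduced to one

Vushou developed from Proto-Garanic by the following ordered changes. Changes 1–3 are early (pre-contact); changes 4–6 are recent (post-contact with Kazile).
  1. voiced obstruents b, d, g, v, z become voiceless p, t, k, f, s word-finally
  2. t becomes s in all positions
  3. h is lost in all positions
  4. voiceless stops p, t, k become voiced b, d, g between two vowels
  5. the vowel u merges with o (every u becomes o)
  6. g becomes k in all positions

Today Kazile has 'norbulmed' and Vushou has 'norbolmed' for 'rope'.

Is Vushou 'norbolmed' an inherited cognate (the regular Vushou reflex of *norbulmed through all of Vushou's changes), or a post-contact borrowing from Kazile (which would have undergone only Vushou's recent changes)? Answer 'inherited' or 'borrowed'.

If inherited, *norbulmed would pass through all of Vushou's changes:
Vushou: *norbulmed
  norbulmed → norbulmet   [final devoicing]
  norbulmet → norbulmes   [unconditioned shift]
  norbulmes (rule 3 does not apply)
  norbulmes (rule 4 does not apply)
  norbulmes → norbolmes   [vowel merger]
  norbolmes (rule 6 does not apply)
  giving Vushou norbolmes.
If borrowed from Kazile 'norbulmed' after the early changes, it would undergo only the recent ones:
  rule 4 (intervocalic voicing): no change (norbulmed)
  rule 5 (vowel merger): norbulmed → norbolmed
  rule 6 (unconditioned shift): no change (norbolmed)
  ⇒ as a loan: norbolmed
Vushou 'norbolmed' matches the loan outcome 'norbolmed', not the inherited 'norbolmes' — it skipped the early Vushou changes, so it was borrowed from Kazile.

borrowed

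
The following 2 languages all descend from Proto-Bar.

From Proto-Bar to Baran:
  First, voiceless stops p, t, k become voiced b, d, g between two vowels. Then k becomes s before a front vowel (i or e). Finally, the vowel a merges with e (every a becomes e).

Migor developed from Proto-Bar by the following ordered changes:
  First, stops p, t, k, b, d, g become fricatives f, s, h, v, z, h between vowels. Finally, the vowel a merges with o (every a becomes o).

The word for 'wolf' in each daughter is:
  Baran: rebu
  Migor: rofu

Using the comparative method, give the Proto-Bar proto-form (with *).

*rapu

Position 2: Baran has e, Migor has o. Taking the neighbouring segments as reconstructed: Baran e could go back to *a or *e; Migor o could go back to *a or *o — the one source consistent with every daughter is *a.
Position 3: Baran has b, Migor has f. Taking the neighbouring segments as reconstructed: Baran b could go back to *p or *b; Migor f could go back to *p or *f — the one source consistent with every daughter is *p.
Verify the candidate proto-form against each daughter:
Baran: *rapu > rabu > rebu  (by intervocalic voicing, vowel merger)
Migor: *rapu
  rapu → rafu   [intervocalic lenition]
  rafu → rofu   [vowel merger]
  giving Migor rofu.
*rapu is the unique common source.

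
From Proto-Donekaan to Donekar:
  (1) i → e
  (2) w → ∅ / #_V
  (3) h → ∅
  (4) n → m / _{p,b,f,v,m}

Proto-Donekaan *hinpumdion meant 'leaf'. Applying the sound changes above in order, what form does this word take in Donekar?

Donekar: start from *hinpumdion.
  rule 1 (vowel merger): hinpumdion → henpumdeon
  rule 2: no change — henpumdeon
  rule 3 (h-loss): henpumdeon → enpumdeon
  rule 4 (nasal place assimilation): enpumdeon → empumdeon
  ⇒ Donekar empumdeon

empumdeon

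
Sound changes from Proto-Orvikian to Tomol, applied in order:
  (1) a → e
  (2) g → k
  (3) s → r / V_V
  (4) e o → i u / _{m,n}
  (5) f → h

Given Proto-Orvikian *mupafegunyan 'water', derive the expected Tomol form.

Tomol: start from *mupafegunyan.
  rule 1 (vowel merger): mupafegunyan → mupefegunyen
  rule 2 (unconditioned shift): mupefegunyen → mupefekunyen
  rule 3: no change — mupefekunyen
  rule 4 (pre-nasal raising): mupefekunyen → mupefekunyin
  rule 5 (unconditioned shift): mupefekunyin → mupehekunyin
  ⇒ Tomol mupehekunyin

mupehekunyin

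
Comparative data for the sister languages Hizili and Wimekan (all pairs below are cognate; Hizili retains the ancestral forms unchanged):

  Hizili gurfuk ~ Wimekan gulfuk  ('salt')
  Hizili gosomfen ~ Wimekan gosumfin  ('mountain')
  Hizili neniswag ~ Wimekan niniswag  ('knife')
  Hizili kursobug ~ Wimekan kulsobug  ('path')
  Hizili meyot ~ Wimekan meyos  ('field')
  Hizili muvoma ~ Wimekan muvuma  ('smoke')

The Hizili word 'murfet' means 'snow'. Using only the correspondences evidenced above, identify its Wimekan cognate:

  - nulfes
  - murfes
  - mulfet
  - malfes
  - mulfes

mulfes

gurfuk ~ gulfuk — Hizili r corresponds to Wimekan l after a vowel, before a labial obstruent.
meyot ~ meyos — Hizili t corresponds to Wimekan s word-finally.
Applying these to Hizili 'murfet':
  murfet → mulfet   (r→l after a vowel, before a labial obstruent)
  mulfet → mulfes   (t→s word-finally)
So the Wimekan cognate is 'mulfes'.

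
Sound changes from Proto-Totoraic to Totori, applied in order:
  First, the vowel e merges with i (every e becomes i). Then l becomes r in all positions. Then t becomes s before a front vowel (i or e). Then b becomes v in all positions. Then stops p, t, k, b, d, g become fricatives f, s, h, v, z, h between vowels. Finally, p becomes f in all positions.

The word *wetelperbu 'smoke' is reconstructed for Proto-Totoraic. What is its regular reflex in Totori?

wisirfirvu

Totori: *wetelperbu > witilpirbu > witirpirbu > wisirpirbu > wisirpirvu > wisirfirvu  (by vowel merger, unconditioned shift, palatalisation, unconditioned shift, unconditioned shift)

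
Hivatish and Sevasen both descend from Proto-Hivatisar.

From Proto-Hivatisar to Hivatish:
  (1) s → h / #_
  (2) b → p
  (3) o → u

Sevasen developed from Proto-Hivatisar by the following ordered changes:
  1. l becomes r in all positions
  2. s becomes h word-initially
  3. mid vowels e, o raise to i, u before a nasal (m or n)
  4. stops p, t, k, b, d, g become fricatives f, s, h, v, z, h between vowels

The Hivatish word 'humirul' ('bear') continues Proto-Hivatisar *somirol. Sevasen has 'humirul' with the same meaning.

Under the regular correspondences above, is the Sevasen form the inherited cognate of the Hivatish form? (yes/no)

no

Derive the expected Sevasen reflex of *somirol:
Sevasen: *somirol > somiror > homiror > humiror  (by unconditioned shift, debuccalisation, pre-nasal raising)
The regular Sevasen reflex would be 'humiror', but the attested form is 'humirul'. The correspondence is irregular, so they are not cognates (the Sevasen form has a different source).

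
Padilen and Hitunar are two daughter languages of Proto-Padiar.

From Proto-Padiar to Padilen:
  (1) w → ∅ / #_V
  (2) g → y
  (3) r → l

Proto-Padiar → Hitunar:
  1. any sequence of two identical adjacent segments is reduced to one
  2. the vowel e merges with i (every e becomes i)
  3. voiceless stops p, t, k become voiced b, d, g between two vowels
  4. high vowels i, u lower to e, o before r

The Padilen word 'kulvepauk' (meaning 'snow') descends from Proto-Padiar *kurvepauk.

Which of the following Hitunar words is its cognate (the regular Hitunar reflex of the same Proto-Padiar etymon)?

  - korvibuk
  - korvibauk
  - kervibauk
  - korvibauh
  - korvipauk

korvibauk

Hitunar: *kurvepauk
  kurvepauk (rule 1 does not apply)
  kurvepauk → kurvipauk   [vowel merger]
  kurvipauk → kurvibauk   [intervocalic voicing]
  kurvibauk → korvibauk   [pre-rhotic lowering]
  giving Hitunar korvibauk.
Only 'korvibauk' matches the regular Hitunar development of *kurvepauk.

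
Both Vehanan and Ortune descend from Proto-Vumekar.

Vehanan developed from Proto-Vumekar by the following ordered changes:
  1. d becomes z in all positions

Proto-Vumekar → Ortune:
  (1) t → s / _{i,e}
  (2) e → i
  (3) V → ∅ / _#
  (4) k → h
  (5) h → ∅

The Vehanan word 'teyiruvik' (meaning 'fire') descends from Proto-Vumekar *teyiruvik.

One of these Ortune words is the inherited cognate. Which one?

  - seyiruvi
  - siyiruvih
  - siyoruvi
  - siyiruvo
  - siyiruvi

siyiruvi

Ortune: start from *teyiruvik.
  rule 1 (palatalisation): teyiruvik → seyiruvik
  rule 2 (vowel merger): seyiruvik → siyiruvik
  rule 3: no change — siyiruvik
  rule 4 (unconditioned shift): siyiruvik → siyiruvih
  rule 5 (h-loss): siyiruvih → siyiruvi
  ⇒ Ortune siyiruvi
The other candidates each miss or misapply at least one Ortune change.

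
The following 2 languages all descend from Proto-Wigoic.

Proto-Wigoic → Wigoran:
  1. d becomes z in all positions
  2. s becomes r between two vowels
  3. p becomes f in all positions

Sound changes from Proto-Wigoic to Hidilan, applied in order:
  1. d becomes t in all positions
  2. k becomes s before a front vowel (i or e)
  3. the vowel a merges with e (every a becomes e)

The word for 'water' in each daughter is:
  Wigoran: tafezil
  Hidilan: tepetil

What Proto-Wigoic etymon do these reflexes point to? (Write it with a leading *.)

*tapedil

Position 5: Wigoran has z, Hidilan has t. Taking the neighbouring segments as reconstructed: Wigoran z could go back to *d or *z; Hidilan t could go back to *t or *d — the one source consistent with every daughter is *d.
Position 3: Wigoran has f, Hidilan has p. Hidilan preserves p here (none of its changes turn any other segment into p), so the proto-segment is *p.
Verify the candidate proto-form against each daughter:
Wigoran: *tapedil
  tapedil → tapezil   [unconditioned shift]
  tapezil (rule 2 does not apply)
  tapezil → tafezil   [unconditioned shift]
  giving Wigoran tafezil.
Hidilan: start from *tapedil.
  rule 1 (unconditioned shift): tapedil → tapetil
  rule 2: no change — tapetil
  rule 3 (vowel merger): tapetil → tepetil
  ⇒ Hidilan tepetil
Only *tapedil yields all of Wigoran tafezil, Hidilan tepetil.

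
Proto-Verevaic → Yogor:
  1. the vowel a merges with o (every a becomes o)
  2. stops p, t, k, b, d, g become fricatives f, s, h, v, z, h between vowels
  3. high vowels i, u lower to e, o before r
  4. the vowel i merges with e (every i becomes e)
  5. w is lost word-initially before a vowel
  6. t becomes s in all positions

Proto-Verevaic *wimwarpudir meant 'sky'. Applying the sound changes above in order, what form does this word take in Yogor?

emworpuzer

Yogor: start from *wimwarpudir.
  rule 1 (vowel merger): wimwarpudir → wimworpudir
  rule 2 (intervocalic lenition): wimworpudir → wimworpuzir
  rule 3 (pre-rhotic lowering): wimworpuzir → wimworpuzer
  rule 4 (vowel merger): wimworpuzer → wemworpuzer
  rule 5 (glide loss): wemworpuzer → emworpuzer
  rule 6: no change — emworpuzer
  ⇒ Yogor emworpuzer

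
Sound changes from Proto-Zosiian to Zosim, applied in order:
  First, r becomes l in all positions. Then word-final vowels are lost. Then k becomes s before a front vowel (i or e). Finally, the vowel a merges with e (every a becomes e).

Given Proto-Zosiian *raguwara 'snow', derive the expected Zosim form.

Zosim: start from *raguwara.
  rule 1 (unconditioned shift): raguwara → laguwala
  rule 2 (apocope): laguwala → laguwal
  rule 3: no change — laguwal
  rule 4 (vowel merger): laguwal → leguwel
  ⇒ Zosim leguwel

leguwel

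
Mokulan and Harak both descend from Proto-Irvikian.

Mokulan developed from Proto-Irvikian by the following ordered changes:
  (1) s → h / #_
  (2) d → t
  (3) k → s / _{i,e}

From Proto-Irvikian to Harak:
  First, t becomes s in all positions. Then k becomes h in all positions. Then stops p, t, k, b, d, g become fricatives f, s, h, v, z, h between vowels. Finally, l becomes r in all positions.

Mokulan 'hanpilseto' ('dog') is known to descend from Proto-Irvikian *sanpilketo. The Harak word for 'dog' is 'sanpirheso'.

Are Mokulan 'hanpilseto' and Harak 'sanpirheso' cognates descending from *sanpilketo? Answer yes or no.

Derive the expected Harak reflex of *sanpilketo:
Harak: *sanpilketo > sanpilkeso > sanpilheso > sanpirheso  (by unconditioned shift, unconditioned shift, unconditioned shift)
Harak 'sanpirheso' matches the regular reflex exactly, so the pair is cognate.

yes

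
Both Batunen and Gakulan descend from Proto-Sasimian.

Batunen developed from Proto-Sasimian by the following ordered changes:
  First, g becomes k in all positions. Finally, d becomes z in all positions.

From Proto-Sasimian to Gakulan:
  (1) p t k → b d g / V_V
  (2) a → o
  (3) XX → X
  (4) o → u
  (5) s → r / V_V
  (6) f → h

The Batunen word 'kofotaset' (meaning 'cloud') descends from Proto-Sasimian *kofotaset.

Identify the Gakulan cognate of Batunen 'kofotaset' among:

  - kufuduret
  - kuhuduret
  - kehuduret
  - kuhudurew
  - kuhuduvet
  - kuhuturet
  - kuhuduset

kuhuduret

Gakulan: start from *kofotaset.
  rule 1 (intervocalic voicing): kofotaset → kofodaset
  rule 2 (vowel merger): kofodaset → kofodoset
  rule 3: no change — kofodoset
  rule 4 (vowel merger): kofodoset → kufuduset
  rule 5 (rhotacism): kufuduset → kufuduret
  rule 6 (unconditioned shift): kufuduret → kuhuduret
  ⇒ Gakulan kuhuduret
The other candidates each miss or misapply at least one Gakulan change.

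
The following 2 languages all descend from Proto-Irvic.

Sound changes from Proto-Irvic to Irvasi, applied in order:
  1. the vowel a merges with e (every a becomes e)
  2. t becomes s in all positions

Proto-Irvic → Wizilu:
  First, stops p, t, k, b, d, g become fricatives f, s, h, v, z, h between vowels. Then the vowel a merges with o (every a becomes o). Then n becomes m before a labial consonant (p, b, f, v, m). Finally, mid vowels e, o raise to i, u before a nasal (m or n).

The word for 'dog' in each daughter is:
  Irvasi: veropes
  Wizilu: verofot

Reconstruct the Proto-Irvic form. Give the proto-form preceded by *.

*veropat

Position 7: Irvasi has s, Wizilu has t. Wizilu preserves t here (none of its changes turn any other segment into t), so the proto-segment is *t.
Position 5: Irvasi has p, Wizilu has f. Irvasi preserves p here (none of its changes turn any other segment into p), so the proto-segment is *p.
Verify the candidate proto-form against each daughter:
Irvasi: start from *veropat.
  rule 1 (vowel merger): veropat → veropet
  rule 2 (unconditioned shift): veropet → veropes
  ⇒ Irvasi veropes
Wizilu: *veropat
  veropat → verofat   [intervocalic lenition]
  verofat → verofot   [vowel merger]
  verofot (rule 3 does not apply)
  verofot (rule 4 does not apply)
  giving Wizilu verofot.
No other proto-form is consistent with every reflex, so the reconstruction is *veropat.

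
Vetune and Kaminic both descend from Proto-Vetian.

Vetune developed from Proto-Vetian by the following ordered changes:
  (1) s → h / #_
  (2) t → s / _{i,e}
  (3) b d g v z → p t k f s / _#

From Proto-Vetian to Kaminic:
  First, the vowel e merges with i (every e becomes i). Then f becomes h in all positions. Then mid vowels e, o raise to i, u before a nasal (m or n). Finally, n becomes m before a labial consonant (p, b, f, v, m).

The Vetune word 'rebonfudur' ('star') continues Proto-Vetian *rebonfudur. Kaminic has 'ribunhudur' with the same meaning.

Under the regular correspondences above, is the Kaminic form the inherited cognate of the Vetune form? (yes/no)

Derive the expected Kaminic reflex of *rebonfudur:
Kaminic: *rebonfudur
  rebonfudur → ribonfudur   [vowel merger]
  ribonfudur → ribonhudur   [unconditioned shift]
  ribonhudur → ribunhudur   [pre-nasal raising]
  ribunhudur (rule 4 does not apply)
  giving Kaminic ribunhudur.
Kaminic 'ribunhudur' matches the regular reflex exactly, so the pair is cognate.

yes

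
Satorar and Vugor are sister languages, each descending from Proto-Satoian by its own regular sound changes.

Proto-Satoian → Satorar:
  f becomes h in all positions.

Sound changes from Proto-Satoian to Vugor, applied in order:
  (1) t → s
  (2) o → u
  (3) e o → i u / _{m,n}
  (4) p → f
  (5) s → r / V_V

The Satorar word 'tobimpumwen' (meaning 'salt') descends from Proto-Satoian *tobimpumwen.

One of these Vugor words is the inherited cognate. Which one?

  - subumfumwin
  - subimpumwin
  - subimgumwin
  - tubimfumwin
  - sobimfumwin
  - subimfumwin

Vugor: *tobimpumwen
  tobimpumwen → sobimpumwen   [unconditioned shift]
  sobimpumwen → subimpumwen   [vowel merger]
  subimpumwen → subimpumwin   [pre-nasal raising]
  subimpumwin → subimfumwin   [unconditioned shift]
  subimfumwin (rule 5 does not apply)
  giving Vugor subimfumwin.

subimfumwin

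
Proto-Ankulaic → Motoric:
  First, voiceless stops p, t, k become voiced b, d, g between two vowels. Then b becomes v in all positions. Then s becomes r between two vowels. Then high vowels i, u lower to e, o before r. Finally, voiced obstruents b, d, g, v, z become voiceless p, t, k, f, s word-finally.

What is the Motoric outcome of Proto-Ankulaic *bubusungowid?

Motoric: *bubusungowid
  bubusungowid (rule 1 does not apply)
  bubusungowid → vuvusungowid   [unconditioned shift]
  vuvusungowid → vuvurungowid   [rhotacism]
  vuvurungowid → vuvorungowid   [pre-rhotic lowering]
  vuvorungowid → vuvorungowit   [final devoicing]
  giving Motoric vuvorungowit.

vuvorungowit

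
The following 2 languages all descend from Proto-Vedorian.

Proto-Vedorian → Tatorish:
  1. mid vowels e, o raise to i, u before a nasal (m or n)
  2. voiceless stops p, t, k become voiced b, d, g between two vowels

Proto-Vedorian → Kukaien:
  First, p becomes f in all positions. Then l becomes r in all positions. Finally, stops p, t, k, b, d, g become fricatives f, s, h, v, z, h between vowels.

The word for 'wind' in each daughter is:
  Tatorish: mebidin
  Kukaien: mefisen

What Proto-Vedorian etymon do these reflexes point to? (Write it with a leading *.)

*mepiten

Position 6: Tatorish has i, Kukaien has e. Kukaien preserves e here (none of its changes turn any other segment into e), so the proto-segment is *e.
Position 5: Tatorish has d, Kukaien has s. Taking the neighbouring segments as reconstructed: Tatorish d could go back to *t or *d; Kukaien s could go back to *t or *s — the one source consistent with every daughter is *t.
Verify the candidate proto-form against each daughter:
Tatorish: start from *mepiten.
  rule 1 (pre-nasal raising): mepiten → mepitin
  rule 2 (intervocalic voicing): mepitin → mebidin
  ⇒ Tatorish mebidin
Kukaien: *mepiten
  mepiten → mefiten   [unconditioned shift]
  mefiten (rule 2 does not apply)
  mefiten → mefisen   [intervocalic lenition]
  giving Kukaien mefisen.
Only *mepiten yields all of Tatorish mebidin, Kukaien mefisen.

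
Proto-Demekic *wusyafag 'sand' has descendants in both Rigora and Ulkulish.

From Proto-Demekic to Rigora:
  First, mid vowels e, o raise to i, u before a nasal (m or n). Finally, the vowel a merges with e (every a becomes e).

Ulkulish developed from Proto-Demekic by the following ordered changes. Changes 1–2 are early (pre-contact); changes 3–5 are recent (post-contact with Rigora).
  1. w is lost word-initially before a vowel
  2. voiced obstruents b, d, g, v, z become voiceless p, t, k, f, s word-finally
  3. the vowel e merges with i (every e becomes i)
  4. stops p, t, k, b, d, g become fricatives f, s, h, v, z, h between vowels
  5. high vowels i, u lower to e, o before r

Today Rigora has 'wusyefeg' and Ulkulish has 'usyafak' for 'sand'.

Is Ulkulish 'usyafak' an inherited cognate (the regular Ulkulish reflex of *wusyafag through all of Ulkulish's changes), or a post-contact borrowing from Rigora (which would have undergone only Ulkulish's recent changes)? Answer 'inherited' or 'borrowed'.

inherited

If inherited, *wusyafag would pass through all of Ulkulish's changes:
Ulkulish: start from *wusyafag.
  rule 1 (glide loss): wusyafag → usyafag
  rule 2 (final devoicing): usyafag → usyafak
  rule 3: no change — usyafak
  rule 4: no change — usyafak
  rule 5: no change — usyafak
  ⇒ Ulkulish usyafak
If borrowed from Rigora 'wusyefeg' after the early changes, it would undergo only the recent ones:
  rule 3 (vowel merger): wusyefeg → wusyifig
  rule 4 (intervocalic lenition): no change (wusyifig)
  rule 5 (pre-rhotic lowering): no change (wusyifig)
  ⇒ as a loan: wusyifig
Ulkulish 'usyafak' matches the inherited outcome exactly, so it is an inherited cognate, not a loan.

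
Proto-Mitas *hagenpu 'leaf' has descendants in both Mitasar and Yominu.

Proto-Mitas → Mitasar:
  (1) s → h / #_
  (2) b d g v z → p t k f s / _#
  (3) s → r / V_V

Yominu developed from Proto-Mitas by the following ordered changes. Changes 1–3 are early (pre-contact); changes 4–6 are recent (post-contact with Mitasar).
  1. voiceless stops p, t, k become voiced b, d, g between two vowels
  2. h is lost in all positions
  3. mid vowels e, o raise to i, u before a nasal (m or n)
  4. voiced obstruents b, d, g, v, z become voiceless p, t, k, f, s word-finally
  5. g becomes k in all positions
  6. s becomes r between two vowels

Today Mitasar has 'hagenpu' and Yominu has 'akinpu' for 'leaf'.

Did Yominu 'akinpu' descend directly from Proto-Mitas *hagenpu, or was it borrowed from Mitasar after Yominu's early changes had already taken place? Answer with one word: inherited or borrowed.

inherited

If inherited, *hagenpu would pass through all of Yominu's changes:
Yominu: *hagenpu
  hagenpu (rule 1 does not apply)
  hagenpu → agenpu   [h-loss]
  agenpu → aginpu   [pre-nasal raising]
  aginpu (rule 4 does not apply)
  aginpu → akinpu   [unconditioned shift]
  akinpu (rule 6 does not apply)
  giving Yominu akinpu.
If borrowed from Mitasar 'hagenpu' after the early changes, it would undergo only the recent ones:
  rule 4 (final devoicing): no change (hagenpu)
  rule 5 (unconditioned shift): hagenpu → hakenpu
  rule 6 (rhotacism): no change (hakenpu)
  ⇒ as a loan: hakenpu
Yominu 'akinpu' matches the inherited outcome exactly, so it is an inherited cognate, not a loan.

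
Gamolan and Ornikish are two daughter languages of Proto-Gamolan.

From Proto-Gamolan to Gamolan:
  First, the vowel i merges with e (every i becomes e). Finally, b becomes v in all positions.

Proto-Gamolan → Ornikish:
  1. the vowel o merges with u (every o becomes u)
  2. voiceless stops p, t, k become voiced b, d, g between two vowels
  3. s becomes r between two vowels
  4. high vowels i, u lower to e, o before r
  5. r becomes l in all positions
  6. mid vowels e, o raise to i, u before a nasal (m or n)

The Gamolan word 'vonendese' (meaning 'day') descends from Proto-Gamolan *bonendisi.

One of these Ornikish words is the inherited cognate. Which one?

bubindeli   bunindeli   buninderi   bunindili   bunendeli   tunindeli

bunindeli

Ornikish: start from *bonendisi.
  rule 1 (vowel merger): bonendisi → bunendisi
  rule 2: no change — bunendisi
  rule 3 (rhotacism): bunendisi → bunendiri
  rule 4 (pre-rhotic lowering): bunendiri → bunenderi
  rule 5 (unconditioned shift): bunenderi → bunendeli
  rule 6 (pre-nasal raising): bunendeli → bunindeli
  ⇒ Ornikish bunindeli
The other candidates each miss or misapply at least one Ornikish change.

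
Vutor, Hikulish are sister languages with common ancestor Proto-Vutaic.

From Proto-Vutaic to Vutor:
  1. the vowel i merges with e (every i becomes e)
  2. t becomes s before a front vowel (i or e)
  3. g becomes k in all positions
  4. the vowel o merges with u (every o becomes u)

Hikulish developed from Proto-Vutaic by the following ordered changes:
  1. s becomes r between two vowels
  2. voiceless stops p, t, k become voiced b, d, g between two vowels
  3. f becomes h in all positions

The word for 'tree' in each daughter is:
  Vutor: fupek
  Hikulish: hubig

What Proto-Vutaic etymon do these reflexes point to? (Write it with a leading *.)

Position 4: Vutor has e, Hikulish has i. Hikulish preserves i here (none of its changes turn any other segment into i), so the proto-segment is *i.
Position 1: Vutor has f, Hikulish has h. Vutor preserves f here (none of its changes turn any other segment into f), so the proto-segment is *f.
Position 5: Vutor has k, Hikulish has g. Taking the neighbouring segments as reconstructed: Vutor k could go back to *k or *g; Hikulish g can only go back to *g — the one source consistent with every daughter is *g.
This points to *fupig. Verify forward in each daughter:
Vutor: start from *fupig.
  rule 1 (vowel merger): fupig → fupeg
  rule 2: no change — fupeg
  rule 3 (unconditioned shift): fupeg → fupek
  rule 4: no change — fupek
  ⇒ Vutor fupek
Hikulish: *fupig > fubig > hubig  (by intervocalic voicing, unconditioned shift)
No other proto-form is consistent with every reflex, so the reconstruction is *fupig.

*fupig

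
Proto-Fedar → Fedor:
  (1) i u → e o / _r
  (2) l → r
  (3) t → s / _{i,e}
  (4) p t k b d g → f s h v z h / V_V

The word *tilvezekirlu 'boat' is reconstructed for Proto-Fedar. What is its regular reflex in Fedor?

sirvezeherru

Fedor: *tilvezekirlu
  tilvezekirlu → tilvezekerlu   [pre-rhotic lowering]
  tilvezekerlu → tirvezekerru   [unconditioned shift]
  tirvezekerru → sirvezekerru   [palatalisation]
  sirvezekerru → sirvezeherru   [intervocalic lenition]
  giving Fedor sirvezeherru.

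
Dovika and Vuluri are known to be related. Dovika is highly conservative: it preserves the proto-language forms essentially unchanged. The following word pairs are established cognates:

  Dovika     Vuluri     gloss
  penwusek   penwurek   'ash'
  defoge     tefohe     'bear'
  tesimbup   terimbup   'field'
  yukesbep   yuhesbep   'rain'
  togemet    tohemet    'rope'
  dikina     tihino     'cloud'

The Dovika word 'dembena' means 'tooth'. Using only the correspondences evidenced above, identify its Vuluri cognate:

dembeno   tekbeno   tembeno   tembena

defoge ~ tefohe — Dovika d corresponds to Vuluri t word-initially before a front vowel.
dikina ~ tihino — Dovika a corresponds to Vuluri o word-finally.
Applying these to Dovika 'dembena':
  dembena → tembena   (d→t word-initially before a front vowel)
  tembena → tembeno   (a→o word-finally)
So the Vuluri cognate is 'tembeno'.

tembeno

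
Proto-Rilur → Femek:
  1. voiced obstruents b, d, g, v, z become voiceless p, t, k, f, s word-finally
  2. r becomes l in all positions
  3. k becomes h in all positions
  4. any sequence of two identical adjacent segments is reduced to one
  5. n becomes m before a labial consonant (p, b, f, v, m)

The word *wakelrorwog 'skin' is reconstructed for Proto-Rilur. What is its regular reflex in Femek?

Femek: *wakelrorwog
  wakelrorwog → wakelrorwok   [final devoicing]
  wakelrorwok → wakellolwok   [unconditioned shift]
  wakellolwok → wahellolwoh   [unconditioned shift]
  wahellolwoh → wahelolwoh   [degemination]
  wahelolwoh (rule 5 does not apply)
  giving Femek wahelolwoh.

wahelolwoh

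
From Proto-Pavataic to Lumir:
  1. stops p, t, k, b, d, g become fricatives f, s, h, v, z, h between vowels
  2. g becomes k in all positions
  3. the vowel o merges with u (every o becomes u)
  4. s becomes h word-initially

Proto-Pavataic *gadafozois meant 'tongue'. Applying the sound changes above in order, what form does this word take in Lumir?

kazafuzuis

Lumir: start from *gadafozois.
  rule 1 (intervocalic lenition): gadafozois → gazafozois
  rule 2 (unconditioned shift): gazafozois → kazafozois
  rule 3 (vowel merger): kazafozois → kazafuzuis
  rule 4: no change — kazafuzuis
  ⇒ Lumir kazafuzuis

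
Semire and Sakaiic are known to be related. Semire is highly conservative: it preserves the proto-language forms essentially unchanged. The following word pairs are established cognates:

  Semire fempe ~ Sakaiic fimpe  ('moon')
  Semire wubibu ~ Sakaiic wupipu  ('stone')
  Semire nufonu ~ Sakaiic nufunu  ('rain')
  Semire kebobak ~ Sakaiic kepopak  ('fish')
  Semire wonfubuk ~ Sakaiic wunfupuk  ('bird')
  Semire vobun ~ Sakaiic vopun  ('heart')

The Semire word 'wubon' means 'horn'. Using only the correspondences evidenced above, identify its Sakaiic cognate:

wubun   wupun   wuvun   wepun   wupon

wupun

kebobak ~ kepopak — Semire b corresponds to Sakaiic p between vowels (before a back vowel).
nufonu ~ nufunu, wonfubuk ~ wunfupuk — Semire o corresponds to Sakaiic u after a consonant, before a nasal.
Applying these to Semire 'wubon':
  wubon → wupon   (b→p between vowels (before a back vowel))
  wupon → wupun   (o→u after a consonant, before a nasal)
So the Sakaiic cognate is 'wupun'.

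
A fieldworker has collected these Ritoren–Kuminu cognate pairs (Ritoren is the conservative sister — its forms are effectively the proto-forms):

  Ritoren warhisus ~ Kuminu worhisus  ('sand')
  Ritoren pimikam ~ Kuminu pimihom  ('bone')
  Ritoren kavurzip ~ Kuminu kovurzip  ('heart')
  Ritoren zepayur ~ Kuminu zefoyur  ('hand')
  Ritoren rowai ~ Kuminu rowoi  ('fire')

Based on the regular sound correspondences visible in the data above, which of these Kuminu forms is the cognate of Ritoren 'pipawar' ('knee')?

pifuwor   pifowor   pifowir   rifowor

zepayur ~ zefoyur — Ritoren p corresponds to Kuminu f between vowels (before a back vowel).
zepayur ~ zefoyur — Ritoren a corresponds to Kuminu o after a consonant, before a consonant other than r, m, n, p, b, f, v.
warhisus ~ worhisus — Ritoren a corresponds to Kuminu o after a consonant, before r.
Applying these to Ritoren 'pipawar':
  pipawar → pifawar   (p→f between vowels (before a back vowel))
  pifawar → pifowar   (a→o after a consonant, before a consonant other than r, m, n, p, b, f, v)
  pifowar → pifowor   (a→o after a consonant, before r)
So the Kuminu cognate is 'pifowor'.

pifowor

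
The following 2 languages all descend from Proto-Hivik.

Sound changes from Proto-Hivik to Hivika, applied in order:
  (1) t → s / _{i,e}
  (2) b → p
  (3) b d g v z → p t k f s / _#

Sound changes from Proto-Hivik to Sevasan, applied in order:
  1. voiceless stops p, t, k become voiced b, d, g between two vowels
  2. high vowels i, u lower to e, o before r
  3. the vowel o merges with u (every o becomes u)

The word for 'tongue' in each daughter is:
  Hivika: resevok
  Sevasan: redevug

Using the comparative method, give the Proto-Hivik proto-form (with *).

Position 7: Hivika has k, Sevasan has g. Taking the neighbouring segments as reconstructed: Hivika k could go back to *k or *g; Sevasan g can only go back to *g — the one source consistent with every daughter is *g.
Position 3: Hivika has s, Sevasan has d. Taking the neighbouring segments as reconstructed: Hivika s could go back to *t or *s; Sevasan d could go back to *t or *d — the one source consistent with every daughter is *t.
This points to *retevog. Verify forward in each daughter:
Hivika: *retevog
  retevog → resevog   [palatalisation]
  resevog (rule 2 does not apply)
  resevog → resevok   [final devoicing]
  giving Hivika resevok.
Sevasan: *retevog
  retevog → redevog   [intervocalic voicing]
  redevog (rule 2 does not apply)
  redevog → redevug   [vowel merger]
  giving Sevasan redevug.
*retevog is the unique common source.

*retevog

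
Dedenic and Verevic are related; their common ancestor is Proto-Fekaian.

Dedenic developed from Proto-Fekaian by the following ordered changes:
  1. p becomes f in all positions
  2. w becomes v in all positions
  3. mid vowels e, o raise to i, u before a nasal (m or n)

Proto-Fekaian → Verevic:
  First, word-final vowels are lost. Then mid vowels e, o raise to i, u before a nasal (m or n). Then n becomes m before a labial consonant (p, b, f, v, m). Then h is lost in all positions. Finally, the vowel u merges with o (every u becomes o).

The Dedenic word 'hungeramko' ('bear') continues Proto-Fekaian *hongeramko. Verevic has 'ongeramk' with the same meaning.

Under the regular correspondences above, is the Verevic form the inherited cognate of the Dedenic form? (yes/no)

Derive the expected Verevic reflex of *hongeramko:
Verevic: *hongeramko
  hongeramko → hongeramk   [apocope]
  hongeramk → hungeramk   [pre-nasal raising]
  hungeramk (rule 3 does not apply)
  hungeramk → ungeramk   [h-loss]
  ungeramk → ongeramk   [vowel merger]
  giving Verevic ongeramk.
Verevic 'ongeramk' matches the regular reflex exactly, so the pair is cognate.

yes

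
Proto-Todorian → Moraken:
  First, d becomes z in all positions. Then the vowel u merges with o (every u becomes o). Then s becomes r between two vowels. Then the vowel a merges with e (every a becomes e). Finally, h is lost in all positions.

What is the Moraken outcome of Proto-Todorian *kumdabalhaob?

Moraken: *kumdabalhaob
  kumdabalhaob → kumzabalhaob   [unconditioned shift]
  kumzabalhaob → komzabalhaob   [vowel merger]
  komzabalhaob (rule 3 does not apply)
  komzabalhaob → komzebelheob   [vowel merger]
  komzebelheob → komzebeleob   [h-loss]
  giving Moraken komzebeleob.

komzebeleob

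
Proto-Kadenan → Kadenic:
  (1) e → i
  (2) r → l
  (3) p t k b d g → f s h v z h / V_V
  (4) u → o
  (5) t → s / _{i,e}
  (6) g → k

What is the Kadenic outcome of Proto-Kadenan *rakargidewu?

Kadenic: *rakargidewu > rakargidiwu > lakalgidiwu > lahalgiziwu > lahalgiziwo > lahalkiziwo  (by vowel merger, unconditioned shift, intervocalic lenition, vowel merger, unconditioned shift)

lahalkiziwo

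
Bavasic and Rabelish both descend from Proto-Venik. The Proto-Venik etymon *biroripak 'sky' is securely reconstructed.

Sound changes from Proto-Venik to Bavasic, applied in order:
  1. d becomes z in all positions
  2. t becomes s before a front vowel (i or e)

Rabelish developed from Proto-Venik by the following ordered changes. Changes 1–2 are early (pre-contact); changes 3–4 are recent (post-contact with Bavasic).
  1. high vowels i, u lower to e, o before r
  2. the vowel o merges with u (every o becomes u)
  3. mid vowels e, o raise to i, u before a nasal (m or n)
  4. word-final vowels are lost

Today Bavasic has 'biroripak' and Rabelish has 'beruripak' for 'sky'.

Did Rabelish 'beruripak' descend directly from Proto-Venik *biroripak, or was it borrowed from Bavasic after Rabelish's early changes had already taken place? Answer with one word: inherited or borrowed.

If inherited, *biroripak would pass through all of Rabelish's changes:
Rabelish: *biroripak > beroripak > beruripak  (by pre-rhotic lowering, vowel merger)
If borrowed from Bavasic 'biroripak' after the early changes, it would undergo only the recent ones:
  rule 3 (pre-nasal raising): no change (biroripak)
  rule 4 (apocope): no change (biroripak)
  ⇒ as a loan: biroripak
Rabelish 'beruripak' matches the inherited outcome exactly, so it is an inherited cognate, not a loan.

inherited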